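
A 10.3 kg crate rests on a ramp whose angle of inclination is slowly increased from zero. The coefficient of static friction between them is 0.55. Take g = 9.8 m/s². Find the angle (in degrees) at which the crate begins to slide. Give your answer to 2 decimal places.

28.81°

At the threshold of sliding, static friction is at its maximum μ_s N and exactly balances the weight component along the incline: mg sin θ = μ_s mg cos θ.
Hence tan θ = μ_s = 0.55, so θ = arctan(0.55) = 28.8108°.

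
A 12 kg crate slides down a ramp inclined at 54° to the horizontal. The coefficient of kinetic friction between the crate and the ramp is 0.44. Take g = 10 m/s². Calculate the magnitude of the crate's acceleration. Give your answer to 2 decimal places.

5.50 m/s²

Resolving the weight along the incline: the component pulling the crate down the slope is mg sin 54° = 12 × 10 × 0.8090 = 97.080 N, and the normal force is N = mg cos 54° = 12 × 10 × 0.5878 = 70.536 N.
Kinetic friction acts up the slope with magnitude f = μN = 0.44 × 70.536 = 31.036 N.
Net force along the incline is 97.080 − 31.036 = 66.044 N, so a = 66.044 / 12 = 5.5037 m/s².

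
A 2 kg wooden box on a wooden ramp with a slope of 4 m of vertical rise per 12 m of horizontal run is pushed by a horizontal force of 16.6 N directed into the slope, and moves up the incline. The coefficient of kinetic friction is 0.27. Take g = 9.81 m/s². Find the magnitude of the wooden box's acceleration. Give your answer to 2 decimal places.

The horizontal push has components F cos 18.43° = 16.6 × 0.9487 = 15.748 N up the incline and F sin 18.43° = 16.6 × 0.3162 = 5.249 N pressing into the surface.
The normal force is therefore N = mg cos 18.43° + F sin 18.43° = 18.613 + 5.249 = 23.862 N, and kinetic friction down the slope is μN = 0.27 × 23.862 = 6.443 N.
Along the incline: F cos 18.43° − mg sin 18.43° − μN = ma, so 15.748 − 6.204 − 6.443 = 2 a, giving a = 1.5505 m/s².

1.55 m/s²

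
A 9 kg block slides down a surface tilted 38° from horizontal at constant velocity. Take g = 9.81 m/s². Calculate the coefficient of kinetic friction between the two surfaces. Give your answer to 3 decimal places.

0.781

At constant velocity the net force along the incline is zero: mg sin 38° = μ mg cos 38°.
So μ = tan 38° = 0.6157 / 0.7880 = 0.7813.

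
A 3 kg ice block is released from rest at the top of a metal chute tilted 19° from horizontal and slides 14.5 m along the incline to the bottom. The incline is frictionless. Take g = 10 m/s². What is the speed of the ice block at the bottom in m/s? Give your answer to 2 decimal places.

9.72 m/s

The weight component along the incline is mg sin 19° = 9.767 N and the normal force is N = mg cos 19° = 28.366 N.
With no friction, a = g sin 19° = 3.2557 m/s².
Starting from rest over a distance of 14.5 m, v² = 2aL = 2 × 3.2557 × 14.5 = 94.4153, so v = 9.7168 m/s.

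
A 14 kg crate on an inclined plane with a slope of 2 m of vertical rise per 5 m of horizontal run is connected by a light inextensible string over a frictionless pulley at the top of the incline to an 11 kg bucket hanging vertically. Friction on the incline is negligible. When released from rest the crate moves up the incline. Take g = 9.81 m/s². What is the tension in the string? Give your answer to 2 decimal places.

82.87 N

For the crate on the incline: the weight component along the slope is m₁g sin 21.80° = 14 × 9.81 × 0.3714 = 51.008 N and the normal force is N = m₁g cos 21.80° = 127.517 N.
Newton's second law for the crate (up-slope positive): T − 51.008 = 14 a. For the hanging bucket (downward positive): 11 × 9.81 − T = 11 a.
Adding the two equations eliminates T: 56.902 = 25 a, so a = 2.2761 m/s².
Then from the hanging bucket's equation, T = 11 × (9.81 − 2.2761) = 82.873 N.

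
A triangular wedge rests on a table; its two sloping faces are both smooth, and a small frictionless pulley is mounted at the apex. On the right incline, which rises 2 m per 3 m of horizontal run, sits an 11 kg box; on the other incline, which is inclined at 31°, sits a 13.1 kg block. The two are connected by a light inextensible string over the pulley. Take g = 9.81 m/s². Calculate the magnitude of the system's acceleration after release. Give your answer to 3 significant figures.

0.263 m/s²

Resolve each weight along its own incline: the 11 kg mass has component 11 × 9.81 × sin 33.69° = 59.858 N down its slope, and the 13.1 kg mass has 13.1 × 9.81 × sin 31° = 66.188 N down its slope.
The 13.1 kg side's 66.188 N exceeds the other side's 59.858 N, so that mass slides down and the 11 kg mass slides up. Taking that direction as positive, Newton's second law for the whole system gives 66.188 − 59.858 = (11 + 13.1) a, so a = 6.330 / 24.1 = 0.2627 m/s².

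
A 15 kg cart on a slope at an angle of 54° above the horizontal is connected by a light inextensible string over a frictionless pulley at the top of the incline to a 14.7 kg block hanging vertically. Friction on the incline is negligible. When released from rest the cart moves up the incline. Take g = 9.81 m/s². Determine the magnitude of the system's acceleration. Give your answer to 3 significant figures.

For the cart on the incline: the weight component along the slope is m₁g sin 54° = 15 × 9.81 × 0.8090 = 119.044 N and the normal force is N = m₁g cos 54° = 86.493 N.
Newton's second law for the cart (up-slope positive): T − 119.044 = 15 a. For the hanging block (downward positive): 14.7 × 9.81 − T = 14.7 a.
Adding the two equations eliminates T: 25.163 = 29.7 a, so a = 0.8472 m/s².

0.847 m/s²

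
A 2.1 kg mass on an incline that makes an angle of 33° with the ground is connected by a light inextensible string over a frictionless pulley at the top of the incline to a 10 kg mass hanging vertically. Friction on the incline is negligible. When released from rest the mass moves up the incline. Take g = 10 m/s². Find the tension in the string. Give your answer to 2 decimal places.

26.81 N

For the mass on the incline: the weight component along the slope is m₁g sin 33° = 2.1 × 10 × 0.5446 = 11.437 N and the normal force is N = m₁g cos 33° = 17.612 N.
Newton's second law for the mass (up-slope positive): T − 11.437 = 2.1 a. For the hanging mass (downward positive): 10 × 10 − T = 10 a.
Adding the two equations eliminates T: 88.563 = 12.1 a, so a = 7.3193 m/s².
Then from the hanging mass's equation, T = 10 × (10 − 7.3193) = 26.807 N.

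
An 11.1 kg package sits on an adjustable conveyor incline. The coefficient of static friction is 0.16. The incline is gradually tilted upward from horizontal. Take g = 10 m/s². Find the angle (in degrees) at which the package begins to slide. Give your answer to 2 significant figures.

9.1°

At the threshold of sliding, static friction is at its maximum μ_s N and exactly balances the weight component along the incline: mg sin θ = μ_s mg cos θ.
Hence tan θ = μ_s = 0.16, so θ = arctan(0.16) = 9.0903°.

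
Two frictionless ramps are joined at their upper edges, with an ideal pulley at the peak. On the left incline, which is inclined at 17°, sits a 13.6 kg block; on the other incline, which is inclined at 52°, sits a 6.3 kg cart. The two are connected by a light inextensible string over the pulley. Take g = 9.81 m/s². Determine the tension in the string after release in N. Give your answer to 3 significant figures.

Resolve each weight along its own incline: the 13.6 kg mass has component 13.6 × 9.81 × sin 17° = 39.007 N down its slope, and the 6.3 kg mass has 6.3 × 9.81 × sin 52° = 48.701 N down its slope.
The 6.3 kg side's 48.701 N exceeds the other side's 39.007 N, so that mass slides down and the 13.6 kg mass slides up. Taking that direction as positive, Newton's second law for the whole system gives 48.701 − 39.007 = (13.6 + 6.3) a, so a = 9.694 / 19.9 = 0.4871 m/s².
For the 13.6 kg mass (up-slope positive): T − 39.007 = 13.6 × 0.4871, so T = 45.632 N.

45.6 N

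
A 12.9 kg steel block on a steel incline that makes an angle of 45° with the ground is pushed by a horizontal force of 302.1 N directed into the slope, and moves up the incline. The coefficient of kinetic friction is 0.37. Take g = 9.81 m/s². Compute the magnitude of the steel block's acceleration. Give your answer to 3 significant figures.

The horizontal push has components F cos 45° = 302.1 × 0.7071 = 213.615 N up the incline and F sin 45° = 302.1 × 0.7071 = 213.615 N pressing into the surface.
The normal force is therefore N = mg cos 45° + F sin 45° = 89.483 + 213.615 = 303.098 N, and kinetic friction down the slope is μN = 0.37 × 303.098 = 112.146 N.
Along the incline: F cos 45° − mg sin 45° − μN = ma, so 213.615 − 89.483 − 112.146 = 12.9 a, giving a = 0.9291 m/s².

0.929 m/s²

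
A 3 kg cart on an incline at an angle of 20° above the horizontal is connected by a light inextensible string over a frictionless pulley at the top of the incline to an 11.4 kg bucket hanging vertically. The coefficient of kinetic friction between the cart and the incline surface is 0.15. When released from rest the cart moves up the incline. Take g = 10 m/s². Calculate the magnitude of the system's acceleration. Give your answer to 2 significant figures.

For the cart on the incline: the weight component along the slope is m₁g sin 20° = 3 × 10 × 0.3420 = 10.260 N and the normal force is N = m₁g cos 20° = 28.191 N.
Kinetic friction opposes the cart's motion up the incline: f = μN = 0.15 × 28.191 = 4.229 N acting down the slope.
Newton's second law for the cart (up-slope positive): T − 10.260 − 4.229 = 3 a. For the hanging bucket (downward positive): 11.4 × 10 − T = 11.4 a.
Adding the two equations eliminates T: 99.511 = 14.4 a, so a = 6.9105 m/s².

6.9 m/s²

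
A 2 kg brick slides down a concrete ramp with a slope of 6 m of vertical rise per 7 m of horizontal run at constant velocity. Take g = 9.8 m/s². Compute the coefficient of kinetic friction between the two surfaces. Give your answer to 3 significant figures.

0.857

At constant velocity the net force along the incline is zero: mg sin 40.60° = μ mg cos 40.60°.
So μ = tan 40.60° = 0.6508 / 0.7593 = 0.8571.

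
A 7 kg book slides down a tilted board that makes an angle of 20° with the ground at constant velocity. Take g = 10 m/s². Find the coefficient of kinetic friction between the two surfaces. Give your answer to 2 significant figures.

0.36

At constant velocity the net force along the incline is zero: mg sin 20° = μ mg cos 20°.
So μ = tan 20° = 0.3420 / 0.9397 = 0.3639.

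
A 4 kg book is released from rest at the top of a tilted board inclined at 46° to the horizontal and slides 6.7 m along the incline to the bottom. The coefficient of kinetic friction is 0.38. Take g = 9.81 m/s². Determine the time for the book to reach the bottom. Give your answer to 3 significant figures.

The weight component along the incline is mg sin 46° = 28.227 N and the normal force is N = mg cos 46° = 27.258 N.
Friction up the slope is f = μN = 0.38 × 27.258 = 10.358 N, so the net downslope force is 28.227 − 10.358 = 17.869 N and a = 17.869 / 4 = 4.4672 m/s².
Starting from rest, L = ½at², so t = √(2L/a) = √(2 × 6.7 / 4.4672) = 1.7319 s.

1.73 s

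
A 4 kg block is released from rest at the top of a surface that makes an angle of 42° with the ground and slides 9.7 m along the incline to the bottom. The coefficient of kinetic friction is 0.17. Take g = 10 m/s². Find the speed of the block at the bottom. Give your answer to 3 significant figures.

The weight component along the incline is mg sin 42° = 26.765 N and the normal force is N = mg cos 42° = 29.726 N.
Friction up the slope is f = μN = 0.17 × 29.726 = 5.053 N, so the net downslope force is 26.765 − 5.053 = 21.712 N and a = 21.712 / 4 = 5.4280 m/s².
Starting from rest over a distance of 9.7 m, v² = 2aL = 2 × 5.4280 × 9.7 = 105.3032, so v = 10.2617 m/s.

10.3 m/s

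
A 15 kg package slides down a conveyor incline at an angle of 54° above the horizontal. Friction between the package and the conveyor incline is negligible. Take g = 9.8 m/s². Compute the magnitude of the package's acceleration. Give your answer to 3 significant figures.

Resolving the weight along the incline: the component pulling the package down the slope is mg sin 54° = 15 × 9.8 × 0.8090 = 118.923 N, and the normal force is N = mg cos 54° = 15 × 9.8 × 0.5878 = 86.407 N.
With no friction the net force along the incline is 118.923 N, so a = g sin 54° = 118.923 / 15 = 7.9282 m/s².

7.93 m/s²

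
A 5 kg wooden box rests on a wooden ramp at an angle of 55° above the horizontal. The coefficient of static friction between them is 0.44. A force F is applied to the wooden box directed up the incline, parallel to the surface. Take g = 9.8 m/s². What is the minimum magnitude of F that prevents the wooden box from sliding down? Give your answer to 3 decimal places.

27.772 N

The normal force is N = mg cos 55° = 28.105 N. With F at its minimum the wooden box is on the verge of sliding down, so static friction is at its maximum μ_s N = 0.44 × 28.105 = 12.366 N and acts up the slope.
Equilibrium along the incline: F + μ_s N = mg sin 55°, so F = 40.138 − 12.366 = 27.772 N.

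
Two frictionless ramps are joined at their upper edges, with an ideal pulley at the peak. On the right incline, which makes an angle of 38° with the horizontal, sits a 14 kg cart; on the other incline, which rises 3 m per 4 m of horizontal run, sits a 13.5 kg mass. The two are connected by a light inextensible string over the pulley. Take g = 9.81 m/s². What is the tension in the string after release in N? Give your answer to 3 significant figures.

Resolve each weight along its own incline: the 14 kg mass has component 14 × 9.81 × sin 38° = 84.555 N down its slope, and the 13.5 kg mass has 13.5 × 9.81 × sin 36.87° = 79.461 N down its slope.
The 14 kg side's 84.555 N exceeds the other side's 79.461 N, so that mass slides down and the 13.5 kg mass slides up. Taking that direction as positive, Newton's second law for the whole system gives 84.555 − 79.461 = (14 + 13.5) a, so a = 5.094 / 27.5 = 0.1852 m/s².
For the 13.5 kg mass (up-slope positive): T − 79.461 = 13.5 × 0.1852, so T = 81.961 N.

82.0 N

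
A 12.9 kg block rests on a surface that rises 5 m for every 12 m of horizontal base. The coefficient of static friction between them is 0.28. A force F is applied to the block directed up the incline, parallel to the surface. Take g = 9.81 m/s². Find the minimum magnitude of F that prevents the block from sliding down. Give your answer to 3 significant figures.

16.0 N

The normal force is N = mg cos 22.62° = 116.814 N. With F at its minimum the block is on the verge of sliding down, so static friction is at its maximum μ_s N = 0.28 × 116.814 = 32.708 N and acts up the slope.
Equilibrium along the incline: F + μ_s N = mg sin 22.62°, so F = 48.673 − 32.708 = 15.965 N.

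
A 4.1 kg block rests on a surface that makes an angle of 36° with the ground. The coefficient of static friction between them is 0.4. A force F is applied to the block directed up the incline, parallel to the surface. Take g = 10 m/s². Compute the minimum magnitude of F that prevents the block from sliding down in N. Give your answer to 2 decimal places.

10.83 N

The normal force is N = mg cos 36° = 33.170 N. With F at its minimum the block is on the verge of sliding down, so static friction is at its maximum μ_s N = 0.4 × 33.170 = 13.268 N and acts up the slope.
Equilibrium along the incline: F + μ_s N = mg sin 36°, so F = 24.099 − 13.268 = 10.831 N.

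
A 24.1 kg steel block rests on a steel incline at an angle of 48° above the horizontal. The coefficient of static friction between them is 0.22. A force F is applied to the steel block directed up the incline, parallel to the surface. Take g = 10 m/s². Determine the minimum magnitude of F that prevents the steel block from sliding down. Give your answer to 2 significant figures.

140 N

The normal force is N = mg cos 48° = 161.260 N. With F at its minimum the steel block is on the verge of sliding down, so static friction is at its maximum μ_s N = 0.22 × 161.260 = 35.477 N and acts up the slope.
Equilibrium along the incline: F + μ_s N = mg sin 48°, so F = 179.098 − 35.477 = 143.621 N.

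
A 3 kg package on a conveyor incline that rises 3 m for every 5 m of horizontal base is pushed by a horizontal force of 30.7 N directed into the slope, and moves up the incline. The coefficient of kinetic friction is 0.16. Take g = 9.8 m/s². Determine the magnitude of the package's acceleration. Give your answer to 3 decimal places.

The horizontal push has components F cos 30.96° = 30.7 × 0.8575 = 26.325 N up the incline and F sin 30.96° = 30.7 × 0.5145 = 15.795 N pressing into the surface.
The normal force is therefore N = mg cos 30.96° + F sin 30.96° = 25.211 + 15.795 = 41.006 N, and kinetic friction down the slope is μN = 0.16 × 41.006 = 6.561 N.
Along the incline: F cos 30.96° − mg sin 30.96° − μN = ma, so 26.325 − 15.126 − 6.561 = 3 a, giving a = 1.5460 m/s².

1.546 m/s²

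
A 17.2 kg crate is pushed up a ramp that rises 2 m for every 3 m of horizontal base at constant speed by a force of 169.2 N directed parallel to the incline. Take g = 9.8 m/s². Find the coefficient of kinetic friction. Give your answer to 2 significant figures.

At constant speed ΣF = 0 along the incline. The applied 169.2 N acts up the slope; the weight component mg sin 33.69° = 93.500 N and kinetic friction μN both act down the slope.
So 169.2 = 93.500 + μ × 140.250, giving μ = (169.2 − 93.500) / 140.250 = 0.5398.

0.54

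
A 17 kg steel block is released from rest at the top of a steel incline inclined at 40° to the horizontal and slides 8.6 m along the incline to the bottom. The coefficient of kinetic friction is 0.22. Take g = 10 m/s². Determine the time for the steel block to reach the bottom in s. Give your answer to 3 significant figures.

1.90 s

The weight component along the incline is mg sin 40° = 109.274 N and the normal force is N = mg cos 40° = 130.228 N.
Friction up the slope is f = μN = 0.22 × 130.228 = 28.650 N, so the net downslope force is 109.274 − 28.650 = 80.624 N and a = 80.624 / 17 = 4.7426 m/s².
Starting from rest, L = ½at², so t = √(2L/a) = √(2 × 8.6 / 4.7426) = 1.9044 s.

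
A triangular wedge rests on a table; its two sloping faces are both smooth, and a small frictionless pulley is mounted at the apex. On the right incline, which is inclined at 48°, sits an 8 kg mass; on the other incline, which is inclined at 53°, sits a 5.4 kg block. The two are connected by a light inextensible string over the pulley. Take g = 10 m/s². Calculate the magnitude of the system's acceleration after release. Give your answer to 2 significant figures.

Resolve each weight along its own incline: the 8 kg mass has component 8 × 10 × sin 48° = 59.452 N down its slope, and the 5.4 kg mass has 5.4 × 10 × sin 53° = 43.126 N down its slope.
The 8 kg side's 59.452 N exceeds the other side's 43.126 N, so that mass slides down and the 5.4 kg mass slides up. Taking that direction as positive, Newton's second law for the whole system gives 59.452 − 43.126 = (8 + 5.4) a, so a = 16.326 / 13.4 = 1.2184 m/s².

1.2 m/s²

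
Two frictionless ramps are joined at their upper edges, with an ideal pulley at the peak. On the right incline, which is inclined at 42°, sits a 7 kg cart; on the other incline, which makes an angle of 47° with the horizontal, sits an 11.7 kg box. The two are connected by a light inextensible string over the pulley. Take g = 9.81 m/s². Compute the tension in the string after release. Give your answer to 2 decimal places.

Resolve each weight along its own incline: the 7 kg mass has component 7 × 9.81 × sin 42° = 45.949 N down its slope, and the 11.7 kg mass has 11.7 × 9.81 × sin 47° = 83.943 N down its slope.
The 11.7 kg side's 83.943 N exceeds the other side's 45.949 N, so that mass slides down and the 7 kg mass slides up. Taking that direction as positive, Newton's second law for the whole system gives 83.943 − 45.949 = (7 + 11.7) a, so a = 37.994 / 18.7 = 2.0318 m/s².
For the 7 kg mass (up-slope positive): T − 45.949 = 7 × 2.0318, so T = 60.172 N.

60.17 N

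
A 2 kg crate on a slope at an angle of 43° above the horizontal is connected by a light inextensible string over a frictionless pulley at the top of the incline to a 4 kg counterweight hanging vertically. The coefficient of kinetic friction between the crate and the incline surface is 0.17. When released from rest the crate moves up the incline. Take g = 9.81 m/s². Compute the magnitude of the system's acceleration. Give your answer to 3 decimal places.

3.903 m/s²

For the crate on the incline: the weight component along the slope is m₁g sin 43° = 2 × 9.81 × 0.6820 = 13.381 N and the normal force is N = m₁g cos 43° = 14.349 N.
Kinetic friction opposes the crate's motion up the incline: f = μN = 0.17 × 14.349 = 2.439 N acting down the slope.
Newton's second law for the crate (up-slope positive): T − 13.381 − 2.439 = 2 a. For the hanging counterweight (downward positive): 4 × 9.81 − T = 4 a.
Adding the two equations eliminates T: 23.420 = 6 a, so a = 3.9033 m/s².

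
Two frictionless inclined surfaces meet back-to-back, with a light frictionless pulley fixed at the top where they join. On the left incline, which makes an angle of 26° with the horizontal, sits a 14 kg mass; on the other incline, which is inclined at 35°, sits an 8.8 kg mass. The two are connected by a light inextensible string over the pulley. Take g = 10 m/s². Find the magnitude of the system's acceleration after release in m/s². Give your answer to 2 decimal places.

0.48 m/s²

Resolve each weight along its own incline: the 14 kg mass has component 14 × 10 × sin 26° = 61.372 N down its slope, and the 8.8 kg mass has 8.8 × 10 × sin 35° = 50.475 N down its slope.
The 14 kg side's 61.372 N exceeds the other side's 50.475 N, so that mass slides down and the 8.8 kg mass slides up. Taking that direction as positive, Newton's second law for the whole system gives 61.372 − 50.475 = (14 + 8.8) a, so a = 10.897 / 22.8 = 0.4779 m/s².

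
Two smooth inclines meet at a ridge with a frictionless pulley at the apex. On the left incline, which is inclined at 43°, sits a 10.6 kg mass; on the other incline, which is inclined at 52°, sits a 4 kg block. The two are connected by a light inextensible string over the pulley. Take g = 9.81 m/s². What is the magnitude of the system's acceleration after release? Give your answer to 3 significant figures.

Resolve each weight along its own incline: the 10.6 kg mass has component 10.6 × 9.81 × sin 43° = 70.918 N down its slope, and the 4 kg mass has 4 × 9.81 × sin 52° = 30.922 N down its slope.
The 10.6 kg side's 70.918 N exceeds the other side's 30.922 N, so that mass slides down and the 4 kg mass slides up. Taking that direction as positive, Newton's second law for the whole system gives 70.918 − 30.922 = (10.6 + 4) a, so a = 39.996 / 14.6 = 2.7395 m/s².

2.74 m/s²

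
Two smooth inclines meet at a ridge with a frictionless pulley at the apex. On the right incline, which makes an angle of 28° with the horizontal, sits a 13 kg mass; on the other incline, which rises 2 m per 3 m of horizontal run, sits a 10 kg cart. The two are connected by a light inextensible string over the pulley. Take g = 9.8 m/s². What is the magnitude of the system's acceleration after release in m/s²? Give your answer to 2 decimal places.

0.24 m/s²

Resolve each weight along its own incline: the 13 kg mass has component 13 × 9.8 × sin 28° = 59.811 N down its slope, and the 10 kg mass has 10 × 9.8 × sin 33.69° = 54.361 N down its slope.
The 13 kg side's 59.811 N exceeds the other side's 54.361 N, so that mass slides down and the 10 kg mass slides up. Taking that direction as positive, Newton's second law for the whole system gives 59.811 − 54.361 = (13 + 10) a, so a = 5.450 / 23 = 0.2370 m/s².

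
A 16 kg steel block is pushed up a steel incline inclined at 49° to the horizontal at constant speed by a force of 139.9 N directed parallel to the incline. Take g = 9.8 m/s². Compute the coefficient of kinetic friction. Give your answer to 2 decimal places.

At constant speed ΣF = 0 along the incline. The applied 139.9 N acts up the slope; the weight component mg sin 49° = 118.338 N and kinetic friction μN both act down the slope.
So 139.9 = 118.338 + μ × 102.870, giving μ = (139.9 − 118.338) / 102.870 = 0.2096.

0.21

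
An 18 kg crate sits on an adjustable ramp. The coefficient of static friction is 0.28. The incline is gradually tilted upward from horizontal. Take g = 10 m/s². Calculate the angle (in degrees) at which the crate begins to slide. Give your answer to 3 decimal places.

At the threshold of sliding, static friction is at its maximum μ_s N and exactly balances the weight component along the incline: mg sin θ = μ_s mg cos θ.
Hence tan θ = μ_s = 0.28, so θ = arctan(0.28) = 15.6422°.

15.642°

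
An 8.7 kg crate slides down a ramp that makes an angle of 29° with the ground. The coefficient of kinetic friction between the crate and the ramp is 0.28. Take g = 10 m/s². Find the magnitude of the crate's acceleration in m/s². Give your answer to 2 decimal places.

2.40 m/s²

Resolving the weight along the incline: the component pulling the crate down the slope is mg sin 29° = 8.7 × 10 × 0.4848 = 42.178 N, and the normal force is N = mg cos 29° = 8.7 × 10 × 0.8746 = 76.090 N.
Kinetic friction acts up the slope with magnitude f = μN = 0.28 × 76.090 = 21.305 N.
Net force along the incline is 42.178 − 21.305 = 20.873 N, so a = 20.873 / 8.7 = 2.3992 m/s².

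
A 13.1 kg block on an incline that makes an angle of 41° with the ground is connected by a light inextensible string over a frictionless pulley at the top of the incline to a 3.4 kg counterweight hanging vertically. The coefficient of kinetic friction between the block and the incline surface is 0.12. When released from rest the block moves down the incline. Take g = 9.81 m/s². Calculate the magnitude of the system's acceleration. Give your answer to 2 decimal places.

2.38 m/s²

For the block on the incline: the weight component along the slope is m₁g sin 41° = 13.1 × 9.81 × 0.6561 = 84.316 N and the normal force is N = m₁g cos 41° = 96.988 N.
Kinetic friction opposes the block's motion down the incline: f = μN = 0.12 × 96.988 = 11.639 N acting up the slope.
Newton's second law for the block (down-slope positive): 84.316 − 11.639 − T = 13.1 a. For the hanging counterweight (upward positive): T − 3.4 × 9.81 = 3.4 a.
Adding the two equations eliminates T: 39.323 = 16.5 a, so a = 2.3832 m/s².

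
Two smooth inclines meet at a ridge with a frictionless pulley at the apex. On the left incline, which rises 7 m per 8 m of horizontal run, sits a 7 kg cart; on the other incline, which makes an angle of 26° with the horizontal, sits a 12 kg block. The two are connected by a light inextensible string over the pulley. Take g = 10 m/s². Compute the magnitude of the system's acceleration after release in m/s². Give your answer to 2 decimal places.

0.34 m/s²

Resolve each weight along its own incline: the 7 kg mass has component 7 × 10 × sin 41.19° = 46.095 N down its slope, and the 12 kg mass has 12 × 10 × sin 26° = 52.605 N down its slope.
The 12 kg side's 52.605 N exceeds the other side's 46.095 N, so that mass slides down and the 7 kg mass slides up. Taking that direction as positive, Newton's second law for the whole system gives 52.605 − 46.095 = (7 + 12) a, so a = 6.510 / 19 = 0.3426 m/s².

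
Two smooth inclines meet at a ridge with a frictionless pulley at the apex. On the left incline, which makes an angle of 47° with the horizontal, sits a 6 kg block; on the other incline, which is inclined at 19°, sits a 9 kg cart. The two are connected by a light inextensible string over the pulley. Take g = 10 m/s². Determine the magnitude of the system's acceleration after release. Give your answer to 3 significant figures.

0.972 m/s²

Resolve each weight along its own incline: the 6 kg mass has component 6 × 10 × sin 47° = 43.881 N down its slope, and the 9 kg mass has 9 × 10 × sin 19° = 29.301 N down its slope.
The 6 kg side's 43.881 N exceeds the other side's 29.301 N, so that mass slides down and the 9 kg mass slides up. Taking that direction as positive, Newton's second law for the whole system gives 43.881 − 29.301 = (6 + 9) a, so a = 14.580 / 15 = 0.9720 m/s².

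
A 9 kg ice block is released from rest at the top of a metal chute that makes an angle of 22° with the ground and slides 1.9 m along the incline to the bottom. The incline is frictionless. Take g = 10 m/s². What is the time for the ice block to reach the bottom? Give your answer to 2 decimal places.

The weight component along the incline is mg sin 22° = 33.715 N and the normal force is N = mg cos 22° = 83.447 N.
With no friction, a = g sin 22° = 3.7461 m/s².
Starting from rest, L = ½at², so t = √(2L/a) = √(2 × 1.9 / 3.7461) = 1.0072 s.

1.01 s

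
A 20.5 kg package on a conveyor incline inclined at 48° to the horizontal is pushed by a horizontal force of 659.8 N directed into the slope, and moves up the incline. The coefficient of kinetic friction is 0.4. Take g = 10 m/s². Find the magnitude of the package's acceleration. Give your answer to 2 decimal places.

The horizontal push has components F cos 48° = 659.8 × 0.6691 = 441.472 N up the incline and F sin 48° = 659.8 × 0.7431 = 490.297 N pressing into the surface.
The normal force is therefore N = mg cos 48° + F sin 48° = 137.166 + 490.297 = 627.463 N, and kinetic friction down the slope is μN = 0.4 × 627.463 = 250.985 N.
Along the incline: F cos 48° − mg sin 48° − μN = ma, so 441.472 − 152.335 − 250.985 = 20.5 a, giving a = 1.8611 m/s².

1.86 m/s²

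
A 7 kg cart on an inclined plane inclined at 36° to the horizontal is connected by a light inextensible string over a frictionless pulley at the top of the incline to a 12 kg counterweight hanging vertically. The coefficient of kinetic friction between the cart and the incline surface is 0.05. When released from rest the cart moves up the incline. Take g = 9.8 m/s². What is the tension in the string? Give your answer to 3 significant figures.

For the cart on the incline: the weight component along the slope is m₁g sin 36° = 7 × 9.8 × 0.5878 = 40.323 N and the normal force is N = m₁g cos 36° = 55.499 N.
Kinetic friction opposes the cart's motion up the incline: f = μN = 0.05 × 55.499 = 2.775 N acting down the slope.
Newton's second law for the cart (up-slope positive): T − 40.323 − 2.775 = 7 a. For the hanging counterweight (downward positive): 12 × 9.8 − T = 12 a.
Adding the two equations eliminates T: 74.502 = 19 a, so a = 3.9212 m/s².
Then from the hanging counterweight's equation, T = 12 × (9.8 − 3.9212) = 70.546 N.

70.5 N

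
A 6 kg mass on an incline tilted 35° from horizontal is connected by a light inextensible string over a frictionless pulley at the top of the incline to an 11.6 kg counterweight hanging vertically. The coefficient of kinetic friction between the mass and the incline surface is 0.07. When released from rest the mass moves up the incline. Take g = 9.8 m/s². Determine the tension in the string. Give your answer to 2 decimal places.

For the mass on the incline: the weight component along the slope is m₁g sin 35° = 6 × 9.8 × 0.5736 = 33.728 N and the normal force is N = m₁g cos 35° = 48.166 N.
Kinetic friction opposes the mass's motion up the incline: f = μN = 0.07 × 48.166 = 3.372 N acting down the slope.
Newton's second law for the mass (up-slope positive): T − 33.728 − 3.372 = 6 a. For the hanging counterweight (downward positive): 11.6 × 9.8 − T = 11.6 a.
Adding the two equations eliminates T: 76.580 = 17.6 a, so a = 4.3511 m/s².
Then from the hanging counterweight's equation, T = 11.6 × (9.8 − 4.3511) = 63.207 N.

63.21 N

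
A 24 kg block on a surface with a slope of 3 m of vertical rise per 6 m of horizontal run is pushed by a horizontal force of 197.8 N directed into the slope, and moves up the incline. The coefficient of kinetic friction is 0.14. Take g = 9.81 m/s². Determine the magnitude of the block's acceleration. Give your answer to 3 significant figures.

The horizontal push has components F cos 26.57° = 197.8 × 0.8944 = 176.912 N up the incline and F sin 26.57° = 197.8 × 0.4472 = 88.456 N pressing into the surface.
The normal force is therefore N = mg cos 26.57° + F sin 26.57° = 210.578 + 88.456 = 299.034 N, and kinetic friction down the slope is μN = 0.14 × 299.034 = 41.865 N.
Along the incline: F cos 26.57° − mg sin 26.57° − μN = ma, so 176.912 − 105.289 − 41.865 = 24 a, giving a = 1.2399 m/s².

1.24 m/s²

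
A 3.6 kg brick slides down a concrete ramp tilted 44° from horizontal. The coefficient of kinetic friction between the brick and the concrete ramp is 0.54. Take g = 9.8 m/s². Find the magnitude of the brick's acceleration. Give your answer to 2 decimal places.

3.00 m/s²

Resolving the weight along the incline: the component pulling the brick down the slope is mg sin 44° = 3.6 × 9.8 × 0.6947 = 24.509 N, and the normal force is N = mg cos 44° = 3.6 × 9.8 × 0.7193 = 25.377 N.
Kinetic friction acts up the slope with magnitude f = μN = 0.54 × 25.377 = 13.704 N.
Net force along the incline is 24.509 − 13.704 = 10.805 N, so a = 10.805 / 3.6 = 3.0014 m/s².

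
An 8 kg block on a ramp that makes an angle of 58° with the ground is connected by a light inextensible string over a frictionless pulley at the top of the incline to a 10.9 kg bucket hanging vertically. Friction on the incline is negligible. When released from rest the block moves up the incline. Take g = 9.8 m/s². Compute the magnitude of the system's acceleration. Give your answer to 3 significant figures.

For the block on the incline: the weight component along the slope is m₁g sin 58° = 8 × 9.8 × 0.8480 = 66.483 N and the normal force is N = m₁g cos 58° = 41.546 N.
Newton's second law for the block (up-slope positive): T − 66.483 = 8 a. For the hanging bucket (downward positive): 10.9 × 9.8 − T = 10.9 a.
Adding the two equations eliminates T: 40.337 = 18.9 a, so a = 2.1342 m/s².

2.13 m/s²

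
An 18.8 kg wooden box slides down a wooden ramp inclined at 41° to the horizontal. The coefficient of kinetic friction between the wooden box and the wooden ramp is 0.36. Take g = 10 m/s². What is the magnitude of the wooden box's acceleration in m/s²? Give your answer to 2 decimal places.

Resolving the weight along the incline: the component pulling the wooden box down the slope is mg sin 41° = 18.8 × 10 × 0.6561 = 123.347 N, and the normal force is N = mg cos 41° = 18.8 × 10 × 0.7547 = 141.884 N.
Kinetic friction acts up the slope with magnitude f = μN = 0.36 × 141.884 = 51.078 N.
Net force along the incline is 123.347 − 51.078 = 72.269 N, so a = 72.269 / 18.8 = 3.8441 m/s².

3.84 m/s²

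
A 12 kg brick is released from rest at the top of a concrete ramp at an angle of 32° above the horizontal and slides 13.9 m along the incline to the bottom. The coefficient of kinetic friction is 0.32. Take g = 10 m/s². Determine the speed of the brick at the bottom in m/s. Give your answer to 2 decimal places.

8.48 m/s

The weight component along the incline is mg sin 32° = 63.590 N and the normal force is N = mg cos 32° = 101.766 N.
Friction up the slope is f = μN = 0.32 × 101.766 = 32.565 N, so the net downslope force is 63.590 − 32.565 = 31.025 N and a = 31.025 / 12 = 2.5854 m/s².
Starting from rest over a distance of 13.9 m, v² = 2aL = 2 × 2.5854 × 13.9 = 71.8741, so v = 8.4779 m/s.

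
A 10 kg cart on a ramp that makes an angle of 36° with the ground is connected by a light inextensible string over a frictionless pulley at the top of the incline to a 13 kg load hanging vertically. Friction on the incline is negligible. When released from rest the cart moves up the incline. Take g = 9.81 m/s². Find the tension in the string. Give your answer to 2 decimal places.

For the cart on the incline: the weight component along the slope is m₁g sin 36° = 10 × 9.81 × 0.5878 = 57.663 N and the normal force is N = m₁g cos 36° = 79.365 N.
Newton's second law for the cart (up-slope positive): T − 57.663 = 10 a. For the hanging load (downward positive): 13 × 9.81 − T = 13 a.
Adding the two equations eliminates T: 69.867 = 23 a, so a = 3.0377 m/s².
Then from the hanging load's equation, T = 13 × (9.81 − 3.0377) = 88.040 N.

88.04 N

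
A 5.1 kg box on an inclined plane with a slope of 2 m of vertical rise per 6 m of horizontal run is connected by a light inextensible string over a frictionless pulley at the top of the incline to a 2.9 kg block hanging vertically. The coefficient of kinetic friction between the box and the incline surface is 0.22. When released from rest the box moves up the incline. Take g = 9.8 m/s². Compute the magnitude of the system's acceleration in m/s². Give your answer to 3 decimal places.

For the box on the incline: the weight component along the slope is m₁g sin 18.43° = 5.1 × 9.8 × 0.3162 = 15.804 N and the normal force is N = m₁g cos 18.43° = 47.415 N.
Kinetic friction opposes the box's motion up the incline: f = μN = 0.22 × 47.415 = 10.431 N acting down the slope.
Newton's second law for the box (up-slope positive): T − 15.804 − 10.431 = 5.1 a. For the hanging block (downward positive): 2.9 × 9.8 − T = 2.9 a.
Adding the two equations eliminates T: 2.185 = 8 a, so a = 0.2731 m/s².

0.273 m/s²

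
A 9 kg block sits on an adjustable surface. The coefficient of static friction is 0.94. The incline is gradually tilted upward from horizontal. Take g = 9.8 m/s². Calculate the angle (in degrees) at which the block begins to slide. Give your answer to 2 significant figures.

At the threshold of sliding, static friction is at its maximum μ_s N and exactly balances the weight component along the incline: mg sin θ = μ_s mg cos θ.
Hence tan θ = μ_s = 0.94, so θ = arctan(0.94) = 43.2285°.

43°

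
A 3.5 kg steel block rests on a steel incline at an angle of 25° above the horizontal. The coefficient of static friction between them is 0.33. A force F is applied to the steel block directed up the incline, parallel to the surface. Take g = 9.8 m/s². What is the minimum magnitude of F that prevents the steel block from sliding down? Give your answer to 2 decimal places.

The normal force is N = mg cos 25° = 31.086 N. With F at its minimum the steel block is on the verge of sliding down, so static friction is at its maximum μ_s N = 0.33 × 31.086 = 10.258 N and acts up the slope.
Equilibrium along the incline: F + μ_s N = mg sin 25°, so F = 14.496 − 10.258 = 4.238 N.

4.24 N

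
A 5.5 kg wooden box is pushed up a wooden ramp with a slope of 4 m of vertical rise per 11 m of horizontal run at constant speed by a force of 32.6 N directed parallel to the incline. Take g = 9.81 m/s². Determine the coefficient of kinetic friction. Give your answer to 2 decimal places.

At constant speed ΣF = 0 along the incline. The applied 32.6 N acts up the slope; the weight component mg sin 19.98° = 18.439 N and kinetic friction μN both act down the slope.
So 32.6 = 18.439 + μ × 50.707, giving μ = (32.6 − 18.439) / 50.707 = 0.2793.

0.28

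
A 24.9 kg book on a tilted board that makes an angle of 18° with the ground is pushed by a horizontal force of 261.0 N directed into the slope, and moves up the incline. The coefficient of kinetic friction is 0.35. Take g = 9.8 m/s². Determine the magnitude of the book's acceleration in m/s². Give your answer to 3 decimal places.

The horizontal push has components F cos 18° = 261.0 × 0.9511 = 248.237 N up the incline and F sin 18° = 261.0 × 0.3090 = 80.649 N pressing into the surface.
The normal force is therefore N = mg cos 18° + F sin 18° = 232.087 + 80.649 = 312.736 N, and kinetic friction down the slope is μN = 0.35 × 312.736 = 109.458 N.
Along the incline: F cos 18° − mg sin 18° − μN = ma, so 248.237 − 75.402 − 109.458 = 24.9 a, giving a = 2.5453 m/s².

2.545 m/s²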